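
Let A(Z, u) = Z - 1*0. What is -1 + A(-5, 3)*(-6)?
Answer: 29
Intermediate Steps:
A(Z, u) = Z (A(Z, u) = Z + 0 = Z)
-1 + A(-5, 3)*(-6) = -1 - 5*(-6) = -1 + 30 = 29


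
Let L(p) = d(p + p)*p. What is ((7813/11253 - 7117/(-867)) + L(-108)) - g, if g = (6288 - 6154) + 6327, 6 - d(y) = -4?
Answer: -24495260473/3252117 ≈ -7532.1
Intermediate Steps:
d(y) = 10 (d(y) = 6 - 1*(-4) = 6 + 4 = 10)
L(p) = 10*p
g = 6461 (g = 134 + 6327 = 6461)
((7813/11253 - 7117/(-867)) + L(-108)) - g = ((7813/11253 - 7117/(-867)) + 10*(-108)) - 1*6461 = ((7813*(1/11253) - 7117*(-1/867)) - 1080) - 6461 = ((7813/11253 + 7117/867) - 1080) - 6461 = (28953824/3252117 - 1080) - 6461 = -3483332536/3252117 - 6461 = -24495260473/3252117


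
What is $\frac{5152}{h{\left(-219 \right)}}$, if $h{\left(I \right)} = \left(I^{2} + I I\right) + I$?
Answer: $\frac{224}{4161} \approx 0.053833$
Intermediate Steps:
$h{\left(I \right)} = I + 2 I^{2}$ ($h{\left(I \right)} = \left(I^{2} + I^{2}\right) + I = 2 I^{2} + I = I + 2 I^{2}$)
$\frac{5152}{h{\left(-219 \right)}} = \frac{5152}{\left(-219\right) \left(1 + 2 \left(-219\right)\right)} = \frac{5152}{\left(-219\right) \left(1 - 438\right)} = \frac{5152}{\left(-219\right) \left(-437\right)} = \frac{5152}{95703} = 5152 \cdot \frac{1}{95703} = \frac{224}{4161}$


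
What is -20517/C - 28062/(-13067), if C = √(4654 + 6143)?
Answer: 28062/13067 - 6839*√10797/3599 ≈ -195.30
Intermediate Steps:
C = √10797 ≈ 103.91
-20517/C - 28062/(-13067) = -20517*√10797/10797 - 28062/(-13067) = -6839*√10797/3599 - 28062*(-1/13067) = -6839*√10797/3599 + 28062/13067 = 28062/13067 - 6839*√10797/3599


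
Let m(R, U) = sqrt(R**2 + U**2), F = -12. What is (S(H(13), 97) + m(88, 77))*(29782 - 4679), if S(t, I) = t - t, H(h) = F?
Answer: 276133*sqrt(113) ≈ 2.9353e+6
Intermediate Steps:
H(h) = -12
S(t, I) = 0
(S(H(13), 97) + m(88, 77))*(29782 - 4679) = (0 + sqrt(88**2 + 77**2))*(29782 - 4679) = (0 + sqrt(7744 + 5929))*25103 = (0 + sqrt(13673))*25103 = (0 + 11*sqrt(113))*25103 = (11*sqrt(113))*25103 = 276133*sqrt(113)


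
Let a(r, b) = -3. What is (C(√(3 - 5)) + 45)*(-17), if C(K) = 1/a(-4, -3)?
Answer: -2278/3 ≈ -759.33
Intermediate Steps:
C(K) = -⅓ (C(K) = 1/(-3) = -⅓)
(C(√(3 - 5)) + 45)*(-17) = (-⅓ + 45)*(-17) = (134/3)*(-17) = -2278/3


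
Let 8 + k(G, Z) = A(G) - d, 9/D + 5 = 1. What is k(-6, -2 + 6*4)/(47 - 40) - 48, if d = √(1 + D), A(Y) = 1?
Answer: -49 - I*√5/14 ≈ -49.0 - 0.15972*I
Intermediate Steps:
D = -9/4 (D = 9/(-5 + 1) = 9/(-4) = 9*(-¼) = -9/4 ≈ -2.2500)
d = I*√5/2 (d = √(1 - 9/4) = √(-5/4) = I*√5/2 ≈ 1.118*I)
k(G, Z) = -7 - I*√5/2 (k(G, Z) = -8 + (1 - I*√5/2) = -7 - I*√5/2)
k(-6, -2 + 6*4)/(47 - 40) - 48 = (-7 - I*√5/2)/(47 - 40) - 48 = (-7 - I*√5/2)/7 - 48 = (-1 - I*√5/14) - 48 = -49 - I*√5/14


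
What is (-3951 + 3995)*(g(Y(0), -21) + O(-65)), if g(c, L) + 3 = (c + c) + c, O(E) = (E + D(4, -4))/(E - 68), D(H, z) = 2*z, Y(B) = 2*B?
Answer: -14344/133 ≈ -107.85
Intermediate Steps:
O(E) = (-8 + E)/(-68 + E) (O(E) = (E + 2*(-4))/(E - 68) = (E - 8)/(-68 + E) = (-8 + E)/(-68 + E))
g(c, L) = -3 + 3*c (g(c, L) = -3 + ((c + c) + c) = -3 + (2*c + c) = -3 + 3*c)
(-3951 + 3995)*(g(Y(0), -21) + O(-65)) = (-3951 + 3995)*((-3 + 3*(2*0)) + (-8 - 65)/(-68 - 65)) = 44*((-3 + 3*0) - 73/(-133)) = 44*((-3 + 0) - 1/133*(-73)) = 44*(-3 + 73/133) = 44*(-326/133) = -14344/133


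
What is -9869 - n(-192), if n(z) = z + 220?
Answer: -9897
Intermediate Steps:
n(z) = 220 + z
-9869 - n(-192) = -9869 - (220 - 192) = -9869 - 1*28 = -9869 - 28 = -9897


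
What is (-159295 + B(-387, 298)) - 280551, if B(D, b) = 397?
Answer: -439449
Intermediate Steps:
(-159295 + B(-387, 298)) - 280551 = (-159295 + 397) - 280551 = -158898 - 280551 = -439449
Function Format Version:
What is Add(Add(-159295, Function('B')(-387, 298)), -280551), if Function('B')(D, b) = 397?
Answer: -439449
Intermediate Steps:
Add(Add(-159295, Function('B')(-387, 298)), -280551) = Add(Add(-159295, 397), -280551) = Add(-158898, -280551) = -439449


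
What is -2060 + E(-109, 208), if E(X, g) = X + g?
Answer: -1961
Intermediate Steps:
-2060 + E(-109, 208) = -2060 + (-109 + 208) = -2060 + 99 = -1961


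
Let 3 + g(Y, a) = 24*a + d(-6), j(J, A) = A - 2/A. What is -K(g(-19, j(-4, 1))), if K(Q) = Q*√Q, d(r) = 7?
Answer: 40*I*√5 ≈ 89.443*I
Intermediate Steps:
g(Y, a) = 4 + 24*a (g(Y, a) = -3 + (24*a + 7) = -3 + (7 + 24*a) = 4 + 24*a)
K(Q) = Q^(3/2)
-K(g(-19, j(-4, 1))) = -(4 + 24*(1 - 2/1))^(3/2) = -(4 + 24*(1 - 2*1))^(3/2) = -(4 + 24*(1 - 2))^(3/2) = -(4 + 24*(-1))^(3/2) = -(4 - 24)^(3/2) = -(-20)^(3/2) = -(-40)*I*√5 = 40*I*√5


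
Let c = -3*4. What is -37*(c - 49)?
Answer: 2257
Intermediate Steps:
c = -12
-37*(c - 49) = -37*(-12 - 49) = -37*(-61) = 2257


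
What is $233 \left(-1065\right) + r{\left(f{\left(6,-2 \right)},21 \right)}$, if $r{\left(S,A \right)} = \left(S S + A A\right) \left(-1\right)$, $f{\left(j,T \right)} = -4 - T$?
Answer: $-248590$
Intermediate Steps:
$r{\left(S,A \right)} = - A^{2} - S^{2}$ ($r{\left(S,A \right)} = \left(S^{2} + A^{2}\right) \left(-1\right) = \left(A^{2} + S^{2}\right) \left(-1\right) = - A^{2} - S^{2}$)
$233 \left(-1065\right) + r{\left(f{\left(6,-2 \right)},21 \right)} = 233 \left(-1065\right) - \left(441 + \left(-4 - -2\right)^{2}\right) = -248145 - \left(441 + \left(-4 + 2\right)^{2}\right) = -248145 - 445 = -248590$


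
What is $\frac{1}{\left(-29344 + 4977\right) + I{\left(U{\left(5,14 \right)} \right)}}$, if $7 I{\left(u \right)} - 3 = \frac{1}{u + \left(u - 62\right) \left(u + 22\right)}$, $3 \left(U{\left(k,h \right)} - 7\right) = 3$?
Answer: $- \frac{11284}{274952393} \approx -4.104 \cdot 10^{-5}$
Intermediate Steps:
$U{\left(k,h \right)} = 8$ ($U{\left(k,h \right)} = 7 + \frac{1}{3} \cdot 3 = 7 + 1 = 8$)
$I{\left(u \right)} = \frac{3}{7} + \frac{1}{7 \left(u + \left(-62 + u\right) \left(22 + u\right)\right)}$ ($I{\left(u \right)} = \frac{3}{7} + \frac{1}{7 \left(u + \left(u - 62\right) \left(u + 22\right)\right)} = \frac{3}{7} + \frac{1}{7 \left(u + \left(-62 + u\right) \left(22 + u\right)\right)}$)
$\frac{1}{\left(-29344 + 4977\right) + I{\left(U{\left(5,14 \right)} \right)}} = \frac{1}{\left(-29344 + 4977\right) + \frac{4091 - 3 \cdot 8^{2} + 117 \cdot 8}{7 \left(1364 - 8^{2} + 39 \cdot 8\right)}} = \frac{1}{-24367 + \frac{4091 - 192 + 936}{7 \left(1364 - 64 + 312\right)}} = \frac{1}{-24367 + \frac{1}{7} \cdot \frac{1}{1612} \cdot 4835} = \frac{1}{-24367 + \frac{4835}{11284}} = \frac{1}{- \frac{274952393}{11284}} = - \frac{11284}{274952393}$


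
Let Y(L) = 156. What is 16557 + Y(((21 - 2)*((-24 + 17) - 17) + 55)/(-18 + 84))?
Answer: 16713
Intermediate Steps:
16557 + Y(((21 - 2)*((-24 + 17) - 17) + 55)/(-18 + 84)) = 16557 + 156 = 16713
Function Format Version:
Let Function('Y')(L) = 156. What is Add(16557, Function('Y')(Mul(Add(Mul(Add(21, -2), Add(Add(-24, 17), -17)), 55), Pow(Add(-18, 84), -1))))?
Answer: 16713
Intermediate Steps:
Add(16557, Function('Y')(Mul(Add(Mul(Add(21, -2), Add(Add(-24, 17), -17)), 55), Pow(Add(-18, 84), -1)))) = Add(16557, 156) = 16713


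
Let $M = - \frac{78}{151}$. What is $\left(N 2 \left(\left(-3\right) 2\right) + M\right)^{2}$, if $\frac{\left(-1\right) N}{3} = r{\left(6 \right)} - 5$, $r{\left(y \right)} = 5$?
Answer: $\frac{6084}{22801} \approx 0.26683$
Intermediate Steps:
$M = - \frac{78}{151}$ ($M = \left(-78\right) \frac{1}{151} = - \frac{78}{151} \approx -0.51656$)
$N = 0$ ($N = - 3 \left(5 - 5\right) = \left(-3\right) 0 = 0$)
$\left(N 2 \left(\left(-3\right) 2\right) + M\right)^{2} = \left(0 \cdot 2 \left(\left(-3\right) 2\right) - \frac{78}{151}\right)^{2} = \left(0 \left(-6\right) - \frac{78}{151}\right)^{2} = \left(0 - \frac{78}{151}\right)^{2} = \left(- \frac{78}{151}\right)^{2} = \frac{6084}{22801}$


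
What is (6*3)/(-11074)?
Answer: -9/5537 ≈ -0.0016254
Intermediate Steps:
(6*3)/(-11074) = 18*(-1/11074) = -9/5537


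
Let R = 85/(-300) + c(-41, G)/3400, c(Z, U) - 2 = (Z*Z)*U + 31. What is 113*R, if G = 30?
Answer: 16780387/10200 ≈ 1645.1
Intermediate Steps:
c(Z, U) = 33 + U*Z² (c(Z, U) = 2 + ((Z*Z)*U + 31) = 2 + (Z²*U + 31) = 2 + (U*Z² + 31) = 2 + (31 + U*Z²) = 33 + U*Z²)
R = 148499/10200 (R = 85/(-300) + (33 + 30*(-41)²)/3400 = 85*(-1/300) + (33 + 30*1681)*(1/3400) = -17/60 + (33 + 50430)*(1/3400) = -17/60 + 50463*(1/3400) = -17/60 + 50463/3400 = 148499/10200 ≈ 14.559)
113*R = 113*(148499/10200) = 16780387/10200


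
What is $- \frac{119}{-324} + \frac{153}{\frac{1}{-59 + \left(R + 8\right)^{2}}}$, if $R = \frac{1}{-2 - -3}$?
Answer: $\frac{1090703}{324} \approx 3366.4$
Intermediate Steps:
$R = 1$ ($R = \frac{1}{-2 + 3} = 1^{-1} = 1$)
$- \frac{119}{-324} + \frac{153}{\frac{1}{-59 + \left(R + 8\right)^{2}}} = - \frac{119}{-324} + \frac{153}{\frac{1}{-59 + \left(1 + 8\right)^{2}}} = \left(-119\right) \left(- \frac{1}{324}\right) + \frac{153}{\frac{1}{-59 + 9^{2}}} = \frac{119}{324} + \frac{153}{\frac{1}{-59 + 81}} = \frac{119}{324} + \frac{153}{\frac{1}{22}} = \frac{119}{324} + 153 \frac{1}{\frac{1}{22}} = \frac{119}{324} + 153 \cdot 22 = \frac{119}{324} + 3366 = \frac{1090703}{324}$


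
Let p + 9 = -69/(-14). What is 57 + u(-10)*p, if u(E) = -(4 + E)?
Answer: 228/7 ≈ 32.571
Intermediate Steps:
u(E) = -4 - E
p = -57/14 (p = -9 - 69/(-14) = -9 - 69*(-1/14) = -9 + 69/14 = -57/14 ≈ -4.0714)
57 + u(-10)*p = 57 + (-4 - 1*(-10))*(-57/14) = 57 + (-4 + 10)*(-57/14) = 57 + 6*(-57/14) = 57 - 171/7 = 228/7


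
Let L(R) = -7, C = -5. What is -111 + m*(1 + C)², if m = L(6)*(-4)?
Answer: 337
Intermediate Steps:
m = 28 (m = -7*(-4) = 28)
-111 + m*(1 + C)² = -111 + 28*(1 - 5)² = -111 + 28*(-4)² = -111 + 28*16 = -111 + 448 = 337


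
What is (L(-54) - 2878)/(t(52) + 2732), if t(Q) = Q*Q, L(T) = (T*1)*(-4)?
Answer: -1331/2718 ≈ -0.48970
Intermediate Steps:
L(T) = -4*T (L(T) = T*(-4) = -4*T)
t(Q) = Q²
(L(-54) - 2878)/(t(52) + 2732) = (-4*(-54) - 2878)/(52² + 2732) = (216 - 2878)/(2704 + 2732) = -2662/5436 = -2662*1/5436 = -1331/2718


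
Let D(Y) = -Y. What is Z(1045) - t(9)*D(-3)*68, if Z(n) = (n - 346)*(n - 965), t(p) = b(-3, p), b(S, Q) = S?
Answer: 56532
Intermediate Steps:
t(p) = -3
Z(n) = (-965 + n)*(-346 + n) (Z(n) = (-346 + n)*(-965 + n) = (-965 + n)*(-346 + n))
Z(1045) - t(9)*D(-3)*68 = (333890 + 1045**2 - 1311*1045) - (-(-3)*(-3))*68 = (333890 + 1092025 - 1369995) - (-3*3)*68 = 55920 - (-9)*68 = 55920 - 1*(-612) = 55920 + 612 = 56532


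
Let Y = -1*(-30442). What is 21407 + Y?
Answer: 51849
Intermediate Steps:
Y = 30442
21407 + Y = 21407 + 30442 = 51849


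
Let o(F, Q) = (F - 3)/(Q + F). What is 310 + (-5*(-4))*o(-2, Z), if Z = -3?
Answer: 330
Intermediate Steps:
o(F, Q) = (-3 + F)/(F + Q)
310 + (-5*(-4))*o(-2, Z) = 310 + (-5*(-4))*((-3 - 2)/(-2 - 3)) = 310 + 20*(-5/(-5)) = 310 + 20*(-⅕*(-5)) = 310 + 20*1 = 310 + 20 = 330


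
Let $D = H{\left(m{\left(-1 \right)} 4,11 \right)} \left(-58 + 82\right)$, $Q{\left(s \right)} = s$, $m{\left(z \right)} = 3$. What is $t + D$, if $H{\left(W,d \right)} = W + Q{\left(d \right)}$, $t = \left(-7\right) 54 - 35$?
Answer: $139$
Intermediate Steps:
$t = -413$ ($t = -378 - 35 = -413$)
$H{\left(W,d \right)} = W + d$
$D = 552$ ($D = \left(3 \cdot 4 + 11\right) \left(-58 + 82\right) = \left(12 + 11\right) 24 = 23 \cdot 24 = 552$)
$t + D = -413 + 552 = 139$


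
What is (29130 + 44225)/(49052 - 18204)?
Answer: 73355/30848 ≈ 2.3779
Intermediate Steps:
(29130 + 44225)/(49052 - 18204) = 73355/30848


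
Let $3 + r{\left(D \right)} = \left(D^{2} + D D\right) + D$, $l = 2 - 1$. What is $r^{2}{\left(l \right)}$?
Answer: $0$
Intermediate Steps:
$l = 1$ ($l = 2 - 1 = 1$)
$r{\left(D \right)} = -3 + D + 2 D^{2}$ ($r{\left(D \right)} = -3 + \left(\left(D^{2} + D D\right) + D\right) = -3 + \left(\left(D^{2} + D^{2}\right) + D\right) = -3 + \left(2 D^{2} + D\right) = -3 + \left(D + 2 D^{2}\right) = -3 + D + 2 D^{2}$)
$r^{2}{\left(l \right)} = \left(-3 + 1 + 2 \cdot 1^{2}\right)^{2} = \left(-3 + 1 + 2 \cdot 1\right)^{2} = \left(-3 + 1 + 2\right)^{2} = 0^{2} = 0$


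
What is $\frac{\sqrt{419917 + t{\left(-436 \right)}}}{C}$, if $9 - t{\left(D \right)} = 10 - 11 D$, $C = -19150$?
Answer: $- \frac{2 \sqrt{25945}}{9575} \approx -0.033645$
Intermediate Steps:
$t{\left(D \right)} = -1 + 11 D$ ($t{\left(D \right)} = 9 - \left(10 - 11 D\right) = 9 + \left(-10 + 11 D\right) = -1 + 11 D$)
$\frac{\sqrt{419917 + t{\left(-436 \right)}}}{C} = \frac{\sqrt{419917 + \left(-1 + 11 \left(-436\right)\right)}}{-19150} = \sqrt{419917 - 4797} \left(- \frac{1}{19150}\right) = \sqrt{415120} \left(- \frac{1}{19150}\right) = 4 \sqrt{25945} \left(- \frac{1}{19150}\right) = - \frac{2 \sqrt{25945}}{9575}$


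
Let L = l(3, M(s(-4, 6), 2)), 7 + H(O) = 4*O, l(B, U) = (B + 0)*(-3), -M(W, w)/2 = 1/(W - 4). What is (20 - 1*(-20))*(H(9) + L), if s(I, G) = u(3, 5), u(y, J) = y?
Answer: 800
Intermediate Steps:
s(I, G) = 3
M(W, w) = -2/(-4 + W) (M(W, w) = -2/(W - 4) = -2/(-4 + W))
l(B, U) = -3*B (l(B, U) = B*(-3) = -3*B)
H(O) = -7 + 4*O
L = -9 (L = -3*3 = -9)
(20 - 1*(-20))*(H(9) + L) = (20 - 1*(-20))*((-7 + 4*9) - 9) = (20 + 20)*((-7 + 36) - 9) = 40*(29 - 9) = 40*20 = 800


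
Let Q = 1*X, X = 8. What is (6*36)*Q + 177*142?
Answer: 26862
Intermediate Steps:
Q = 8 (Q = 1*8 = 8)
(6*36)*Q + 177*142 = (6*36)*8 + 177*142 = 216*8 + 25134 = 1728 + 25134 = 26862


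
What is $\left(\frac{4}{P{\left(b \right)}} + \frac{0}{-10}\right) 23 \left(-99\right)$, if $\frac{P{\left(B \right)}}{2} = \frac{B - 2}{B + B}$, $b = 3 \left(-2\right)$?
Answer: $-6831$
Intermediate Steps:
$b = -6$
$P{\left(B \right)} = \frac{-2 + B}{B}$ ($P{\left(B \right)} = 2 \frac{B - 2}{B + B} = 2 \frac{-2 + B}{2 B} = \frac{-2 + B}{B}$)
$\left(\frac{4}{P{\left(b \right)}} + \frac{0}{-10}\right) 23 \left(-99\right) = \left(\frac{4}{\frac{1}{-6} \left(-2 - 6\right)} + \frac{0}{-10}\right) 23 \left(-99\right) = \left(\frac{4}{\left(- \frac{1}{6}\right) \left(-8\right)} + 0 \left(- \frac{1}{10}\right)\right) 23 \left(-99\right) = \left(\frac{4}{\frac{4}{3}} + 0\right) 23 \left(-99\right) = \left(4 \cdot \frac{3}{4} + 0\right) 23 \left(-99\right) = \left(3 + 0\right) 23 \left(-99\right) = 3 \cdot 23 \left(-99\right) = 69 \left(-99\right) = -6831$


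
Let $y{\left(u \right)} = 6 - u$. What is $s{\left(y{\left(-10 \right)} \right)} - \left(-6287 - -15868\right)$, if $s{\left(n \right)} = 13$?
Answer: $-9568$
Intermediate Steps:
$s{\left(y{\left(-10 \right)} \right)} - \left(-6287 - -15868\right) = 13 - \left(-6287 - -15868\right) = 13 - \left(-6287 + 15868\right) = 13 - 9581 = -9568$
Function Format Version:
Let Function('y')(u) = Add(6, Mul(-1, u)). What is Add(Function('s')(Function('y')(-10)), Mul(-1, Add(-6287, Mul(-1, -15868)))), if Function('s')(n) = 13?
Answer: -9568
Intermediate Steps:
Add(Function('s')(Function('y')(-10)), Mul(-1, Add(-6287, Mul(-1, -15868)))) = Add(13, Mul(-1, Add(-6287, Mul(-1, -15868)))) = Add(13, Mul(-1, Add(-6287, 15868))) = Add(13, Mul(-1, 9581)) = Add(13, -9581) = -9568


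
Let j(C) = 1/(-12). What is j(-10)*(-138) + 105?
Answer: 233/2 ≈ 116.50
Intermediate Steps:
j(C) = -1/12
j(-10)*(-138) + 105 = -1/12*(-138) + 105 = 23/2 + 105 = 233/2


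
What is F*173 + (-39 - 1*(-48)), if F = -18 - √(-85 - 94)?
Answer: -3105 - 173*I*√179 ≈ -3105.0 - 2314.6*I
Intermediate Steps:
F = -18 - I*√179 (F = -18 - √(-179) = -18 - I*√179 ≈ -18.0 - 13.379*I)
F*173 + (-39 - 1*(-48)) = (-18 - I*√179)*173 + (-39 - 1*(-48)) = (-3114 - 173*I*√179) + (-39 + 48) = (-3114 - 173*I*√179) + 9 = -3105 - 173*I*√179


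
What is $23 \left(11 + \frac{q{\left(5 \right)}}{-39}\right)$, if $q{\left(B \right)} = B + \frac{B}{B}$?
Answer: $\frac{3243}{13} \approx 249.46$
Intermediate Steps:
$q{\left(B \right)} = 1 + B$ ($q{\left(B \right)} = B + 1 = 1 + B$)
$23 \left(11 + \frac{q{\left(5 \right)}}{-39}\right) = 23 \left(11 + \frac{1 + 5}{-39}\right) = 23 \left(11 + 6 \left(- \frac{1}{39}\right)\right) = 23 \left(11 - \frac{2}{13}\right) = 23 \cdot \frac{141}{13} = \frac{3243}{13}$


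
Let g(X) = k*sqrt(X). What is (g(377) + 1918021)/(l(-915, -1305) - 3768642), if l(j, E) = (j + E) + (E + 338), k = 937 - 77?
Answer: -1918021/3771829 - 860*sqrt(377)/3771829 ≈ -0.51294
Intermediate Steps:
k = 860
l(j, E) = 338 + j + 2*E (l(j, E) = (E + j) + (338 + E) = 338 + j + 2*E)
g(X) = 860*sqrt(X)
(g(377) + 1918021)/(l(-915, -1305) - 3768642) = (860*sqrt(377) + 1918021)/((338 - 915 + 2*(-1305)) - 3768642) = (1918021 + 860*sqrt(377))/((338 - 915 - 2610) - 3768642) = (1918021 + 860*sqrt(377))/(-3187 - 3768642) = (1918021 + 860*sqrt(377))/(-3771829) = (1918021 + 860*sqrt(377))*(-1/3771829) = -1918021/3771829 - 860*sqrt(377)/3771829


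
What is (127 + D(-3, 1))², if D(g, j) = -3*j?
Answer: 15376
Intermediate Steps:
(127 + D(-3, 1))² = (127 - 3*1)² = (127 - 3)² = 124² = 15376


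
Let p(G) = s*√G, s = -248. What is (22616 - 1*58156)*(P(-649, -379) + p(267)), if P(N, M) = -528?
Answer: 18765120 + 8813920*√267 ≈ 1.6279e+8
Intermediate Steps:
p(G) = -248*√G
(22616 - 1*58156)*(P(-649, -379) + p(267)) = (22616 - 1*58156)*(-528 - 248*√267) = (22616 - 58156)*(-528 - 248*√267) = -35540*(-528 - 248*√267) = 18765120 + 8813920*√267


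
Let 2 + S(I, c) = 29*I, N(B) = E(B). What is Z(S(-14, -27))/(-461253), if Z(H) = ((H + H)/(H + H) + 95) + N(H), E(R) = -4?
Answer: -92/461253 ≈ -0.00019946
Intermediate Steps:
N(B) = -4
S(I, c) = -2 + 29*I
Z(H) = 92 (Z(H) = ((H + H)/(H + H) + 95) - 4 = ((2*H)/((2*H)) + 95) - 4 = ((2*H)*(1/(2*H)) + 95) - 4 = (1 + 95) - 4 = 96 - 4 = 92)
Z(S(-14, -27))/(-461253) = 92/(-461253) = 92*(-1/461253) = -92/461253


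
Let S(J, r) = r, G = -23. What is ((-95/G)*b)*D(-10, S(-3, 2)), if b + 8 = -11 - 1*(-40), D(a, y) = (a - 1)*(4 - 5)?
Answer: 21945/23 ≈ 954.13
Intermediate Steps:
D(a, y) = 1 - a (D(a, y) = (-1 + a)*(-1) = 1 - a)
b = 21 (b = -8 + (-11 - 1*(-40)) = -8 + (-11 + 40) = -8 + 29 = 21)
((-95/G)*b)*D(-10, S(-3, 2)) = (-95/(-23)*21)*(1 - 1*(-10)) = (-95*(-1/23)*21)*(1 + 10) = ((95/23)*21)*11 = (1995/23)*11 = 21945/23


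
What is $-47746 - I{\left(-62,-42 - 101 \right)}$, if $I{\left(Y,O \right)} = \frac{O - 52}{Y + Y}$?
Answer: $- \frac{5920699}{124} \approx -47748.0$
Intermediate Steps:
$I{\left(Y,O \right)} = \frac{-52 + O}{2 Y}$
$-47746 - I{\left(-62,-42 - 101 \right)} = -47746 - \frac{-52 - 143}{2 \left(-62\right)} = -47746 - \frac{1}{2} \left(- \frac{1}{62}\right) \left(-52 - 143\right) = -47746 - \frac{1}{2} \left(- \frac{1}{62}\right) \left(-195\right) = -47746 - \frac{195}{124} = - \frac{5920699}{124}$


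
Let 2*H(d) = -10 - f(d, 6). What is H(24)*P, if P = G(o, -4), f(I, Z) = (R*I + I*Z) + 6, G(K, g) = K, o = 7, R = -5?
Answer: -140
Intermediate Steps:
f(I, Z) = 6 - 5*I + I*Z (f(I, Z) = (-5*I + I*Z) + 6 = 6 - 5*I + I*Z)
H(d) = -8 - d/2 (H(d) = (-10 - (6 - 5*d + d*6))/2 = (-10 - (6 - 5*d + 6*d))/2 = (-10 - (6 + d))/2 = (-10 + (-6 - d))/2 = (-16 - d)/2 = -8 - d/2)
P = 7
H(24)*P = (-8 - 1/2*24)*7 = (-8 - 12)*7 = -20*7 = -140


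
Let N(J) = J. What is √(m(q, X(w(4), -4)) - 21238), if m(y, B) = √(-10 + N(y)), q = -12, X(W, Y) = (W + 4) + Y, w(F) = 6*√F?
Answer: √(-21238 + I*√22) ≈ 0.016 + 145.73*I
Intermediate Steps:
X(W, Y) = 4 + W + Y (X(W, Y) = (4 + W) + Y = 4 + W + Y)
m(y, B) = √(-10 + y)
√(m(q, X(w(4), -4)) - 21238) = √(√(-10 - 12) - 21238) = √(√(-22) - 21238) = √(I*√22 - 21238) = √(-21238 + I*√22)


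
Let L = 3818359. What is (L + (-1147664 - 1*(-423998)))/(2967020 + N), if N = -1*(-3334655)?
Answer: 3094693/6301675 ≈ 0.49109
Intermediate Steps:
N = 3334655
(L + (-1147664 - 1*(-423998)))/(2967020 + N) = (3818359 + (-1147664 - 1*(-423998)))/(2967020 + 3334655) = (3818359 + (-1147664 + 423998))/6301675 = (3818359 - 723666)*(1/6301675) = 3094693*(1/6301675) = 3094693/6301675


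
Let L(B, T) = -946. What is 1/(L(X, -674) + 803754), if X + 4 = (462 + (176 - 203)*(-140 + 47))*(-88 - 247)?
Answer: 1/802808 ≈ 1.2456e-6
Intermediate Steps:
X = -995959 (X = -4 + (462 + (176 - 203)*(-140 + 47))*(-88 - 247) = -4 + (462 - 27*(-93))*(-335) = -4 + (462 + 2511)*(-335) = -4 + 2973*(-335) = -4 - 995955 = -995959)
1/(L(X, -674) + 803754) = 1/(-946 + 803754) = 1/802808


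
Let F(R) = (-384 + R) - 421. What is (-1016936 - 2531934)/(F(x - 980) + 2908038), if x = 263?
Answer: -1774435/1453258 ≈ -1.2210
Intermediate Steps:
F(R) = -805 + R
(-1016936 - 2531934)/(F(x - 980) + 2908038) = (-1016936 - 2531934)/((-805 + (263 - 980)) + 2908038) = -3548870/((-805 - 717) + 2908038) = -3548870/(-1522 + 2908038) = -3548870/2906516 = -3548870*1/2906516 = -1774435/1453258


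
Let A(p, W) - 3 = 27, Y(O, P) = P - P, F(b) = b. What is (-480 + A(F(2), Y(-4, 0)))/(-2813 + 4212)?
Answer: -450/1399 ≈ -0.32166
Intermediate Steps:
Y(O, P) = 0
A(p, W) = 30 (A(p, W) = 3 + 27 = 30)
(-480 + A(F(2), Y(-4, 0)))/(-2813 + 4212) = (-480 + 30)/(-2813 + 4212) = -450/1399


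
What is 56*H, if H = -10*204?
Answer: -114240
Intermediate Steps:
H = -2040
56*H = 56*(-2040) = -114240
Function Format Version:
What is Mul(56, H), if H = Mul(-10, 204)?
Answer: -114240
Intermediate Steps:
H = -2040
Mul(56, H) = Mul(56, -2040) = -114240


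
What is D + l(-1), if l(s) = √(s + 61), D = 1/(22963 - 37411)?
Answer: -1/14448 + 2*√15 ≈ 7.7459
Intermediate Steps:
D = -1/14448 (D = 1/(-14448) = -1/14448 ≈ -6.9214e-5)
l(s) = √(61 + s)
D + l(-1) = -1/14448 + √(61 - 1) = -1/14448 + √60 = -1/14448 + 2*√15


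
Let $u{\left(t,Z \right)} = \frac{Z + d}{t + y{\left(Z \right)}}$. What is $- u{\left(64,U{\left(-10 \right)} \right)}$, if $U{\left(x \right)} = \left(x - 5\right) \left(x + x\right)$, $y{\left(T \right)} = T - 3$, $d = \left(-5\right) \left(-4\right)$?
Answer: $- \frac{320}{361} \approx -0.88643$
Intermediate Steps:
$d = 20$
$y{\left(T \right)} = -3 + T$
$U{\left(x \right)} = 2 x \left(-5 + x\right)$ ($U{\left(x \right)} = \left(-5 + x\right) 2 x = 2 x \left(-5 + x\right)$)
$u{\left(t,Z \right)} = \frac{20 + Z}{-3 + Z + t}$ ($u{\left(t,Z \right)} = \frac{Z + 20}{t + \left(-3 + Z\right)} = \frac{20 + Z}{-3 + Z + t}$)
$- u{\left(64,U{\left(-10 \right)} \right)} = - \frac{20 + 2 \left(-10\right) \left(-5 - 10\right)}{-3 + 2 \left(-10\right) \left(-5 - 10\right) + 64} = - \frac{20 + 2 \left(-10\right) \left(-15\right)}{-3 + 2 \left(-10\right) \left(-15\right) + 64} = - \frac{20 + 300}{-3 + 300 + 64} = - \frac{320}{361}$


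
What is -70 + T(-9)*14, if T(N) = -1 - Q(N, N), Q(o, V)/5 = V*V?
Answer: -5754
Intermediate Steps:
Q(o, V) = 5*V² (Q(o, V) = 5*(V*V) = 5*V²)
T(N) = -1 - 5*N²
-70 + T(-9)*14 = -70 + (-1 - 5*(-9)²)*14 = -70 + (-1 - 5*81)*14 = -70 + (-1 - 405)*14 = -70 - 406*14 = -70 - 5684 = -5754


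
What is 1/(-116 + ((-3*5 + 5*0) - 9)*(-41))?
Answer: 1/868 ≈ 0.0011521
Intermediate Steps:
1/(-116 + ((-3*5 + 5*0) - 9)*(-41)) = 1/(-116 + ((-15 + 0) - 9)*(-41)) = 1/(-116 + (-15 - 9)*(-41)) = 1/(-116 - 24*(-41)) = 1/(-116 + 984) = 1/868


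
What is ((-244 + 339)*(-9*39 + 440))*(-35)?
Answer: -295925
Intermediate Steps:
((-244 + 339)*(-9*39 + 440))*(-35) = (95*(-351 + 440))*(-35) = (95*89)*(-35) = 8455*(-35) = -295925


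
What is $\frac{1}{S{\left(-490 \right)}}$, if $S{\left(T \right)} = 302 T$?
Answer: $- \frac{1}{147980} \approx -6.7577 \cdot 10^{-6}$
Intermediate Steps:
$\frac{1}{S{\left(-490 \right)}} = \frac{1}{302 \left(-490\right)} = \frac{1}{-147980} = - \frac{1}{147980}$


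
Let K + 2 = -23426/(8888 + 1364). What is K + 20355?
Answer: 104317765/5126 ≈ 20351.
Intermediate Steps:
K = -21965/5126 (K = -2 - 23426/(8888 + 1364) = -2 - 23426/10252 = -2 - 23426*1/10252 = -2 - 11713/5126 = -21965/5126 ≈ -4.2850)
K + 20355 = -21965/5126 + 20355 = 104317765/5126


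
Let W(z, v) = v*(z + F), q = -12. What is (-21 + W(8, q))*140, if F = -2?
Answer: -13020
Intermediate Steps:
W(z, v) = v*(-2 + z) (W(z, v) = v*(z - 2) = v*(-2 + z))
(-21 + W(8, q))*140 = (-21 - 12*(-2 + 8))*140 = (-21 - 12*6)*140 = (-21 - 72)*140 = -93*140 = -13020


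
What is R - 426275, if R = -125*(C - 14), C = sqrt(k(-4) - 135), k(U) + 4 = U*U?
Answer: -424525 - 125*I*sqrt(123) ≈ -4.2453e+5 - 1386.3*I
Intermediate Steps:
k(U) = -4 + U**2 (k(U) = -4 + U*U = -4 + U**2)
C = I*sqrt(123) (C = sqrt((-4 + (-4)**2) - 135) = sqrt((-4 + 16) - 135) = sqrt(12 - 135) = sqrt(-123) = I*sqrt(123) ≈ 11.091*I)
R = 1750 - 125*I*sqrt(123) (R = -125*(I*sqrt(123) - 14) = -125*(-14 + I*sqrt(123)) = 1750 - 125*I*sqrt(123) ≈ 1750.0 - 1386.3*I)
R - 426275 = (1750 - 125*I*sqrt(123)) - 426275 = -424525 - 125*I*sqrt(123)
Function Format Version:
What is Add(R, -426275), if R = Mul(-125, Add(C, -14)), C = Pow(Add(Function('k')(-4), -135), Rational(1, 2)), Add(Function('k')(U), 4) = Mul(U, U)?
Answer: Add(-424525, Mul(-125, I, Pow(123, Rational(1, 2)))) ≈ Add(-4.2453e+5, Mul(-1386.3, I))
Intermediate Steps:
Function('k')(U) = Add(-4, Pow(U, 2)) (Function('k')(U) = Add(-4, Mul(U, U)) = Add(-4, Pow(U, 2)))
C = Mul(I, Pow(123, Rational(1, 2))) (C = Pow(Add(Add(-4, Pow(-4, 2)), -135), Rational(1, 2)) = Pow(Add(Add(-4, 16), -135), Rational(1, 2)) = Pow(Add(12, -135), Rational(1, 2)) = Pow(-123, Rational(1, 2)) = Mul(I, Pow(123, Rational(1, 2))) ≈ Mul(11.091, I))
R = Add(1750, Mul(-125, I, Pow(123, Rational(1, 2)))) (R = Mul(-125, Add(Mul(I, Pow(123, Rational(1, 2))), -14)) = Mul(-125, Add(-14, Mul(I, Pow(123, Rational(1, 2))))) = Add(1750, Mul(-125, I, Pow(123, Rational(1, 2)))) ≈ Add(1750.0, Mul(-1386.3, I)))
Add(R, -426275) = Add(Add(1750, Mul(-125, I, Pow(123, Rational(1, 2)))), -426275) = Add(-424525, Mul(-125, I, Pow(123, Rational(1, 2))))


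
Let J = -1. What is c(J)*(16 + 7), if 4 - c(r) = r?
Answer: 115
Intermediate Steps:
c(r) = 4 - r
c(J)*(16 + 7) = (4 - 1*(-1))*(16 + 7) = (4 + 1)*23 = 5*23 = 115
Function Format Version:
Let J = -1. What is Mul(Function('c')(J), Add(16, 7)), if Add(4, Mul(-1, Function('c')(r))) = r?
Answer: 115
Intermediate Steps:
Function('c')(r) = Add(4, Mul(-1, r))
Mul(Function('c')(J), Add(16, 7)) = Mul(Add(4, Mul(-1, -1)), Add(16, 7)) = Mul(Add(4, 1), 23) = Mul(5, 23) = 115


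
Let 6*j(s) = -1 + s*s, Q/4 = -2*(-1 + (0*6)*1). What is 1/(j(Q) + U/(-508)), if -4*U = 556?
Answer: 508/5473 ≈ 0.092819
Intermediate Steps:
Q = 8 (Q = 4*(-2*(-1 + (0*6)*1)) = 4*(-2*(-1 + 0*1)) = 4*(-2*(-1 + 0)) = 4*(-2*(-1)) = 4*2 = 8)
U = -139 (U = -¼*556 = -139)
j(s) = -⅙ + s²/6 (j(s) = (-1 + s*s)/6 = (-1 + s²)/6 = -⅙ + s²/6)
1/(j(Q) + U/(-508)) = 1/((-⅙ + (⅙)*8²) - 139/(-508)) = 1/((-⅙ + (⅙)*64) - 139*(-1/508)) = 1/((-⅙ + 32/3) + 139/508) = 1/(21/2 + 139/508) = 1/(5473/508) = 508/5473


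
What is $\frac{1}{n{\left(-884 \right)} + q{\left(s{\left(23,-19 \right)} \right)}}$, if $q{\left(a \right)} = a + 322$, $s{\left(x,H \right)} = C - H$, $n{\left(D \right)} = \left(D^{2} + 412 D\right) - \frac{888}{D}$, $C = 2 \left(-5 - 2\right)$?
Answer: $\frac{221}{92284297} \approx 2.3948 \cdot 10^{-6}$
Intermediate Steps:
$C = -14$ ($C = 2 \left(-7\right) = -14$)
$n{\left(D \right)} = D^{2} - \frac{888}{D} + 412 D$
$s{\left(x,H \right)} = -14 - H$
$q{\left(a \right)} = 322 + a$
$\frac{1}{n{\left(-884 \right)} + q{\left(s{\left(23,-19 \right)} \right)}} = \frac{1}{\frac{-888 + \left(-884\right)^{2} \left(412 - 884\right)}{-884} + \left(322 - -5\right)} = \frac{1}{- \frac{-888 + 781456 \left(-472\right)}{884} + \left(322 + \left(-14 + 19\right)\right)} = \frac{1}{- \frac{-888 - 368847232}{884} + \left(322 + 5\right)} = \frac{1}{\left(- \frac{1}{884}\right) \left(-368848120\right) + 327} = \frac{1}{\frac{92212030}{221} + 327} = \frac{1}{\frac{92284297}{221}} = \frac{221}{92284297}$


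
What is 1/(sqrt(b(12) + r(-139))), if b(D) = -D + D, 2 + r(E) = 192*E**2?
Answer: sqrt(3709630)/3709630 ≈ 0.00051920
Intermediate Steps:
r(E) = -2 + 192*E**2
b(D) = 0
1/(sqrt(b(12) + r(-139))) = 1/(sqrt(0 + (-2 + 192*(-139)**2))) = 1/(sqrt(0 + (-2 + 192*19321))) = 1/(sqrt(0 + (-2 + 3709632))) = 1/(sqrt(0 + 3709630)) = 1/(sqrt(3709630)) = sqrt(3709630)/3709630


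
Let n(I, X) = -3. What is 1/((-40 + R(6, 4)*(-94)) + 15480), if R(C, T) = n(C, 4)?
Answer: 1/15722 ≈ 6.3605e-5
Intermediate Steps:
R(C, T) = -3
1/((-40 + R(6, 4)*(-94)) + 15480) = 1/((-40 - 3*(-94)) + 15480) = 1/((-40 + 282) + 15480) = 1/(242 + 15480) = 1/15722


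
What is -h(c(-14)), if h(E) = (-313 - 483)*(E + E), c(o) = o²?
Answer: 312032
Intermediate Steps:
h(E) = -1592*E
-h(c(-14)) = -(-1592)*(-14)² = -(-1592)*196 = -1*(-312032) = 312032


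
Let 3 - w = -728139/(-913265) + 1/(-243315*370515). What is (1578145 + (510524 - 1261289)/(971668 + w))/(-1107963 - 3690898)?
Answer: -25250330311148142900352129960/76781844946501544995827195253 ≈ -0.32886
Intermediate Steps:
w = 36270904899745573/16466507177717925 (w = 3 - (-728139/(-913265) + 1/(-243315*370515)) = 3 - (-728139*(-1/913265) - 1/243315*1/370515) = 3 - (728139/913265 - 1/90151857225) = 3 - 1*13128616633408202/16466507177717925 = 3 - 13128616633408202/16466507177717925 = 36270904899745573/16466507177717925 ≈ 2.2027)
(1578145 + (510524 - 1261289)/(971668 + w))/(-1107963 - 3690898) = (1578145 + (510524 - 1261289)/(971668 + 36270904899745573/16466507177717925))/(-1107963 - 3690898) = (1578145 - 750765/16000014367263720494473/16466507177717925)/(-4798861) = (1578145 - 750765*16466507177717925/16000014367263720494473)*(-1/4798861) = (1578145 - 12362477261279397962625/16000014367263720494473)*(-1/4798861) = (25250330311148142900352129960/16000014367263720494473)*(-1/4798861) = -25250330311148142900352129960/76781844946501544995827195253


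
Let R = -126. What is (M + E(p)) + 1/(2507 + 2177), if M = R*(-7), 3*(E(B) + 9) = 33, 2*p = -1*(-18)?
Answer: 4140657/4684 ≈ 884.00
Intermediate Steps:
p = 9 (p = (-1*(-18))/2 = (½)*18 = 9)
E(B) = 2 (E(B) = -9 + (⅓)*33 = -9 + 11 = 2)
M = 882 (M = -126*(-7) = 882)
(M + E(p)) + 1/(2507 + 2177) = (882 + 2) + 1/(2507 + 2177) = 884 + 1/4684 = 4140657/4684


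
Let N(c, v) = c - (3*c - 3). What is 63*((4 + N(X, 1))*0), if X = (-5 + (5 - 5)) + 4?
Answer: 0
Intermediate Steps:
X = -1 (X = (-5 + 0) + 4 = -5 + 4 = -1)
N(c, v) = 3 - 2*c (N(c, v) = c - (-3 + 3*c) = c + (3 - 3*c) = 3 - 2*c)
63*((4 + N(X, 1))*0) = 63*((4 + (3 - 2*(-1)))*0) = 63*((4 + (3 + 2))*0) = 63*((4 + 5)*0) = 63*(9*0) = 63*0 = 0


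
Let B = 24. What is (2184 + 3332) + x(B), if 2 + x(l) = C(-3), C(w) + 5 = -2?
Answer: 5507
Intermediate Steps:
C(w) = -7 (C(w) = -5 - 2 = -7)
x(l) = -9 (x(l) = -2 - 7 = -9)
(2184 + 3332) + x(B) = (2184 + 3332) - 9 = 5516 - 9 = 5507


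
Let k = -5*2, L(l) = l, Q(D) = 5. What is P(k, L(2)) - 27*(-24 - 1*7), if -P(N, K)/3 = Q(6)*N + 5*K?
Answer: 957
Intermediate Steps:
k = -10
P(N, K) = -15*K - 15*N (P(N, K) = -3*(5*N + 5*K) = -3*(5*K + 5*N) = -15*K - 15*N)
P(k, L(2)) - 27*(-24 - 1*7) = (-15*2 - 15*(-10)) - 27*(-24 - 1*7) = (-30 + 150) - 27*(-24 - 7) = 120 - 27*(-31) = 120 + 837 = 957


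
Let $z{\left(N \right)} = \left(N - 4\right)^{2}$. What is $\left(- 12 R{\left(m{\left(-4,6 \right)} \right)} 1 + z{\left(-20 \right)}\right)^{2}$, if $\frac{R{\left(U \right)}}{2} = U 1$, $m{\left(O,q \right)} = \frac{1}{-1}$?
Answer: $360000$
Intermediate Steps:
$m{\left(O,q \right)} = -1$
$R{\left(U \right)} = 2 U$ ($R{\left(U \right)} = 2 U 1 = 2 U$)
$z{\left(N \right)} = \left(-4 + N\right)^{2}$
$\left(- 12 R{\left(m{\left(-4,6 \right)} \right)} 1 + z{\left(-20 \right)}\right)^{2} = \left(- 12 \cdot 2 \left(-1\right) 1 + \left(-4 - 20\right)^{2}\right)^{2} = \left(- 12 \left(\left(-2\right) 1\right) + \left(-24\right)^{2}\right)^{2} = \left(\left(-12\right) \left(-2\right) + 576\right)^{2} = \left(24 + 576\right)^{2} = 600^{2} = 360000$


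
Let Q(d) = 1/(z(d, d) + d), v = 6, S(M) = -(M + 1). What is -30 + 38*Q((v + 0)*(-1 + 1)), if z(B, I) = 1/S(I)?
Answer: -68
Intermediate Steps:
S(M) = -1 - M (S(M) = -(1 + M) = -1 - M)
z(B, I) = 1/(-1 - I)
Q(d) = 1/(d - 1/(1 + d)) (Q(d) = 1/(-1/(1 + d) + d) = 1/(d - 1/(1 + d)))
-30 + 38*Q((v + 0)*(-1 + 1)) = -30 + 38*((1 + (6 + 0)*(-1 + 1))/(-1 + ((6 + 0)*(-1 + 1))*(1 + (6 + 0)*(-1 + 1)))) = -30 + 38*((1 + 6*0)/(-1 + (6*0)*(1 + 6*0))) = -30 + 38*((1 + 0)/(-1 + 0*(1 + 0))) = -30 + 38*(1/(-1 + 0*1)) = -30 + 38*(1/(-1 + 0)) = -30 + 38*(1/(-1)) = -30 + 38*(-1*1) = -30 + 38*(-1) = -30 - 38 = -68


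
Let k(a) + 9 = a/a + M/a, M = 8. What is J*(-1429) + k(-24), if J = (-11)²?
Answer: -518752/3 ≈ -1.7292e+5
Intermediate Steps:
J = 121
k(a) = -8 + 8/a (k(a) = -9 + (a/a + 8/a) = -9 + (1 + 8/a) = -8 + 8/a)
J*(-1429) + k(-24) = 121*(-1429) + (-8 + 8/(-24)) = -172909 + (-8 + 8*(-1/24)) = -172909 + (-8 - ⅓) = -172909 - 25/3 = -518752/3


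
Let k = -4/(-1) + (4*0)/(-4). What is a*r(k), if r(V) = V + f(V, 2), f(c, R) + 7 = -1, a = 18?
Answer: -72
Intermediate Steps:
f(c, R) = -8 (f(c, R) = -7 - 1 = -8)
k = 4 (k = -4*(-1) + 0*(-1/4) = 4 + 0 = 4)
r(V) = -8 + V (r(V) = V - 8 = -8 + V)
a*r(k) = 18*(-8 + 4) = 18*(-4) = -72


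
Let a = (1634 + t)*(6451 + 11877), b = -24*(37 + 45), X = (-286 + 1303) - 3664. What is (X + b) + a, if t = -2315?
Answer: -12485983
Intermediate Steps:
X = -2647 (X = 1017 - 3664 = -2647)
b = -1968 (b = -24*82 = -1968)
a = -12481368 (a = (1634 - 2315)*(6451 + 11877) = -681*18328 = -12481368)
(X + b) + a = (-2647 - 1968) - 12481368 = -4615 - 12481368 = -12485983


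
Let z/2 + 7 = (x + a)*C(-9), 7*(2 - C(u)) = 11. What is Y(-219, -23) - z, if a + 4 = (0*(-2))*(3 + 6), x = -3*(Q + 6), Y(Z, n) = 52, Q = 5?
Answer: 684/7 ≈ 97.714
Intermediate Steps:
C(u) = 3/7 (C(u) = 2 - ⅐*11 = 2 - 11/7 = 3/7)
x = -33 (x = -3*(5 + 6) = -3*11 = -33)
a = -4 (a = -4 + (0*(-2))*(3 + 6) = -4 + 0*9 = -4 + 0 = -4)
z = -320/7 (z = -14 + 2*((-33 - 4)*(3/7)) = -14 + 2*(-37*3/7) = -14 + 2*(-111/7) = -14 - 222/7 = -320/7 ≈ -45.714)
Y(-219, -23) - z = 52 - 1*(-320/7) = 52 + 320/7 = 684/7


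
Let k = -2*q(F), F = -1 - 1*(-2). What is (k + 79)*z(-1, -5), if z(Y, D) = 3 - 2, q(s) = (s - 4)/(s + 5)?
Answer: 80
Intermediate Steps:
F = 1 (F = -1 + 2 = 1)
q(s) = (-4 + s)/(5 + s)
z(Y, D) = 1
k = 1 (k = -2*(-4 + 1)/(5 + 1) = -2*(-3)/6 = -(-3)/3 = -2*(-½) = 1)
(k + 79)*z(-1, -5) = (1 + 79)*1 = 80*1 = 80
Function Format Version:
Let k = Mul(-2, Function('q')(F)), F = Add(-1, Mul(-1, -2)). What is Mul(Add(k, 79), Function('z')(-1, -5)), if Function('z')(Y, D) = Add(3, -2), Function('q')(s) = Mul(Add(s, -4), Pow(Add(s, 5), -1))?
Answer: 80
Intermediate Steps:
F = 1 (F = Add(-1, 2) = 1)
Function('q')(s) = Mul(Pow(Add(5, s), -1), Add(-4, s)) (Function('q')(s) = Mul(Add(-4, s), Pow(Add(5, s), -1)) = Mul(Pow(Add(5, s), -1), Add(-4, s)))
Function('z')(Y, D) = 1
k = 1 (k = Mul(-2, Mul(Pow(Add(5, 1), -1), Add(-4, 1))) = Mul(-2, Mul(Pow(6, -1), -3)) = Mul(-2, Mul(Rational(1, 6), -3)) = Mul(-2, Rational(-1, 2)) = 1)
Mul(Add(k, 79), Function('z')(-1, -5)) = Mul(Add(1, 79), 1) = Mul(80, 1) = 80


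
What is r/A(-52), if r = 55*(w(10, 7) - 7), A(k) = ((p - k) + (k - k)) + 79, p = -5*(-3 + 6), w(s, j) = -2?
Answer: -495/116 ≈ -4.2672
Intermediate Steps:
p = -15 (p = -5*3 = -15)
A(k) = 64 - k (A(k) = ((-15 - k) + (k - k)) + 79 = ((-15 - k) + 0) + 79 = (-15 - k) + 79 = 64 - k)
r = -495 (r = 55*(-2 - 7) = 55*(-9) = -495)
r/A(-52) = -495/(64 - 1*(-52)) = -495/(64 + 52) = -495/116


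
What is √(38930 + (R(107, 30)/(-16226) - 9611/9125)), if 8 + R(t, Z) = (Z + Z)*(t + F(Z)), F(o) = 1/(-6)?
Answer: √8534084554741507090/14806225 ≈ 197.30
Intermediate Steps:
F(o) = -⅙
R(t, Z) = -8 + 2*Z*(-⅙ + t) (R(t, Z) = -8 + (Z + Z)*(t - ⅙) = -8 + (2*Z)*(-⅙ + t) = -8 + 2*Z*(-⅙ + t))
√(38930 + (R(107, 30)/(-16226) - 9611/9125)) = √(38930 + ((-8 - ⅓*30 + 2*30*107)/(-16226) - 9611/9125)) = √(38930 + ((-8 - 10 + 6420)*(-1/16226) - 9611*1/9125)) = √(38930 + (6402*(-1/16226) - 9611/9125)) = √(38930 + (-3201/8113 - 9611/9125)) = √(38930 - 107183168/74031125) = √(2881924513082/74031125) = √8534084554741507090/14806225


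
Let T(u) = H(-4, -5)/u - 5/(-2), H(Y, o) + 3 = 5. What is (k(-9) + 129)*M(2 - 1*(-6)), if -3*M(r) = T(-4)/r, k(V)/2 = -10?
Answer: -109/12 ≈ -9.0833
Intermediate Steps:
k(V) = -20 (k(V) = 2*(-10) = -20)
H(Y, o) = 2 (H(Y, o) = -3 + 5 = 2)
T(u) = 5/2 + 2/u (T(u) = 2/u - 5/(-2) = 2/u - 5*(-½) = 2/u + 5/2 = 5/2 + 2/u)
M(r) = -2/(3*r) (M(r) = -(5/2 + 2/(-4))/(3*r) = -(5/2 + 2*(-¼))/(3*r) = -(5/2 - ½)/(3*r) = -2/(3*r))
(k(-9) + 129)*M(2 - 1*(-6)) = (-20 + 129)*(-2/(3*(2 - 1*(-6)))) = 109*(-2/(3*(2 + 6))) = 109*(-⅔/8) = 109*(-⅔*⅛) = 109*(-1/12) = -109/12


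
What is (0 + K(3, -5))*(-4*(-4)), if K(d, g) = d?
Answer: 48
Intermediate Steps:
(0 + K(3, -5))*(-4*(-4)) = (0 + 3)*(-4*(-4)) = 3*16 = 48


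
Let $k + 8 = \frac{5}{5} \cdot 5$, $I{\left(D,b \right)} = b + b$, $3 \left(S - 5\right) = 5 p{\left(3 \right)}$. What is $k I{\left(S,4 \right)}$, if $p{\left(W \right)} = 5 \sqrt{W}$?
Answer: $-24$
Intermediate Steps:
$S = 5 + \frac{25 \sqrt{3}}{3}$ ($S = 5 + \frac{5 \cdot 5 \sqrt{3}}{3} = 5 + \frac{25 \sqrt{3}}{3} \approx 19.434$)
$I{\left(D,b \right)} = 2 b$
$k = -3$ ($k = -8 + \frac{5}{5} \cdot 5 = -8 + 5 \cdot \frac{1}{5} \cdot 5 = -8 + 1 \cdot 5 = -8 + 5 = -3$)
$k I{\left(S,4 \right)} = - 3 \cdot 2 \cdot 4 = \left(-3\right) 8 = -24$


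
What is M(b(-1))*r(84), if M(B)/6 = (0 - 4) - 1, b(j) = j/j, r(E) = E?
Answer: -2520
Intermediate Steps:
b(j) = 1
M(B) = -30 (M(B) = 6*((0 - 4) - 1) = 6*(-4 - 1) = 6*(-5) = -30)
M(b(-1))*r(84) = -30*84 = -2520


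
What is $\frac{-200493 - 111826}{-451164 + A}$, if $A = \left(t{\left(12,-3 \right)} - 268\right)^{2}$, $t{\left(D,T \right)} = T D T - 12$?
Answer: $\frac{312319}{421580} \approx 0.74083$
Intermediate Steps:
$t{\left(D,T \right)} = -12 + D T^{2}$ ($t{\left(D,T \right)} = D T T - 12 = D T^{2} - 12 = -12 + D T^{2}$)
$A = 29584$ ($A = \left(\left(-12 + 12 \left(-3\right)^{2}\right) - 268\right)^{2} = \left(\left(-12 + 12 \cdot 9\right) - 268\right)^{2} = \left(\left(-12 + 108\right) - 268\right)^{2} = \left(96 - 268\right)^{2} = \left(-172\right)^{2} = 29584$)
$\frac{-200493 - 111826}{-451164 + A} = \frac{-200493 - 111826}{-451164 + 29584} = - \frac{312319}{-421580} = \left(-312319\right) \left(- \frac{1}{421580}\right) = \frac{312319}{421580}$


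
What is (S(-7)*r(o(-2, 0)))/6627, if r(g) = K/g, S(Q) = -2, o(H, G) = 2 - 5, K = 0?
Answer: 0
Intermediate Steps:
o(H, G) = -3
r(g) = 0 (r(g) = 0/g = 0)
(S(-7)*r(o(-2, 0)))/6627 = -2*0/6627 = 0*(1/6627) = 0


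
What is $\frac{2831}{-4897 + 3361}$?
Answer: $- \frac{2831}{1536} \approx -1.8431$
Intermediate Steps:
$\frac{2831}{-4897 + 3361} = \frac{2831}{-1536} = 2831 \left(- \frac{1}{1536}\right) = - \frac{2831}{1536}$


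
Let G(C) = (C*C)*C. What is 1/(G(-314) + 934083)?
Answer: -1/30025061 ≈ -3.3306e-8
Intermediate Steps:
G(C) = C³ (G(C) = C²*C = C³)
1/(G(-314) + 934083) = 1/((-314)³ + 934083) = 1/(-30959144 + 934083) = 1/(-30025061) = -1/30025061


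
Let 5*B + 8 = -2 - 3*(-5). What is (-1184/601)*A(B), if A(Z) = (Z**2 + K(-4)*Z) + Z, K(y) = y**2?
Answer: -21312/601 ≈ -35.461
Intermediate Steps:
B = 1 (B = -8/5 + (-2 - 3*(-5))/5 = -8/5 + (-2 + 15)/5 = -8/5 + (1/5)*13 = -8/5 + 13/5 = 1)
A(Z) = Z**2 + 17*Z (A(Z) = (Z**2 + (-4)**2*Z) + Z = (Z**2 + 16*Z) + Z = Z**2 + 17*Z)
(-1184/601)*A(B) = (-1184/601)*(1*(17 + 1)) = (-1184*1/601)*(1*18) = -1184/601*18 = -21312/601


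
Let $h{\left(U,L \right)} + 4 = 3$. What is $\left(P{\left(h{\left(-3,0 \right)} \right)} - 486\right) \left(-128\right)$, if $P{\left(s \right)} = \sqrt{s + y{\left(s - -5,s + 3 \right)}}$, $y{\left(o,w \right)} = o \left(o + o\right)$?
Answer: $62208 - 128 \sqrt{31} \approx 61495.0$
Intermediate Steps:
$y{\left(o,w \right)} = 2 o^{2}$ ($y{\left(o,w \right)} = o 2 o = 2 o^{2}$)
$h{\left(U,L \right)} = -1$ ($h{\left(U,L \right)} = -4 + 3 = -1$)
$P{\left(s \right)} = \sqrt{s + 2 \left(5 + s\right)^{2}}$ ($P{\left(s \right)} = \sqrt{s + 2 \left(s - -5\right)^{2}} = \sqrt{s + 2 \left(s + 5\right)^{2}} = \sqrt{s + 2 \left(5 + s\right)^{2}}$)
$\left(P{\left(h{\left(-3,0 \right)} \right)} - 486\right) \left(-128\right) = \left(\sqrt{-1 + 2 \left(5 - 1\right)^{2}} - 486\right) \left(-128\right) = \left(\sqrt{-1 + 2 \cdot 4^{2}} - 486\right) \left(-128\right) = \left(\sqrt{-1 + 2 \cdot 16} - 486\right) \left(-128\right) = \left(\sqrt{-1 + 32} - 486\right) \left(-128\right) = \left(\sqrt{31} - 486\right) \left(-128\right) = \left(-486 + \sqrt{31}\right) \left(-128\right) = 62208 - 128 \sqrt{31}$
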